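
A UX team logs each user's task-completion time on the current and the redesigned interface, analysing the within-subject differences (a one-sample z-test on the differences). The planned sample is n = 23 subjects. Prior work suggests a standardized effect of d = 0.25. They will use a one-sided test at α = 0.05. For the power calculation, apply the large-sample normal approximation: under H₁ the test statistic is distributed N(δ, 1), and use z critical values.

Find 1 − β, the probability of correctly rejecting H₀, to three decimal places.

Power ≈ 0.328

Noncentrality parameter: δ = d·√n = 0.25 × √23 = 1.1990
One-sided α = 0.05 → critical value z_{0.05} = 1.645.
Power = P(Z > 1.645 − δ) = Φ(-0.446) = 0.3278.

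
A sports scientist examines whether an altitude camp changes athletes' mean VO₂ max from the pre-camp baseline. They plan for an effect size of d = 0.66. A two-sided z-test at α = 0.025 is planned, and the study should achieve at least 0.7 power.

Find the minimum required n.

Set Φ(δ − 2.241) = 0.7; then δ − 2.241 = Φ⁻¹(0.7) = 0.524, giving δ = 2.766.
(Ignoring the negligible lower-tail rejection probability gives the usual closed-form inversion.)
δ = d·√n ⇒ n = (δ/d)² = (2.766 / 0.66)² = 17.56.
Rounding up, n = 18.

n = 18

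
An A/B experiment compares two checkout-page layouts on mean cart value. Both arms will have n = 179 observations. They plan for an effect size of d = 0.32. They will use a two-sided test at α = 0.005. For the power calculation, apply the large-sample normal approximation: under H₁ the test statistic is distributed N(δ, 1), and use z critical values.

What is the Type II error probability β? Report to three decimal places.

β ≈ 0.413

Noncentrality parameter: δ = d·√(n/2) = 0.32 × √(179/2) = 3.0273
Two-sided α = 0.005 → critical value z_{0.0025} = 2.807.
Power = Φ(δ − 2.807) + Φ(−δ − 2.807) = Φ(0.220) + Φ(-5.834) = 0.5872 + 0.0000 = 0.5872.
Type II error: β = 1 − power = 1 − 0.5872 = 0.4128.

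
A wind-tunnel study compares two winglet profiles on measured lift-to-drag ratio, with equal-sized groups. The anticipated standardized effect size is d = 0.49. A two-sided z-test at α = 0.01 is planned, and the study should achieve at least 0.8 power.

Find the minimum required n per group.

For power 0.8 need Φ(δ − z_{0.005}) = 0.8, so δ = z_{0.005} + z_{0.20} = 2.576 + 0.842 = 3.417.
(The Φ(−δ − z_{α/2}) term is vanishingly small for δ > 0 and is dropped in the standard sample-size formula.)
δ = d·√(n/2) ⇒ n = 2(δ/d)² = 2 × (3.417 / 0.49)² = 97.28.
Round up to the next whole unit.

n = 98 per group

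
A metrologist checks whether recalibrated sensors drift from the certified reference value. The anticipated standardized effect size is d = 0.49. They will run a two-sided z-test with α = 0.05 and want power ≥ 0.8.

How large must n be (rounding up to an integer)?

n = 33

For power 0.8 need Φ(δ − z_{0.025}) = 0.8, so δ = z_{0.025} + z_{0.20} = 1.960 + 0.842 = 2.802.
(Ignoring the negligible lower-tail rejection probability gives the usual closed-form inversion.)
δ = d·√n ⇒ n = (δ/d)² = (2.802 / 0.49)² = 32.69.
Rounding up, n = 33.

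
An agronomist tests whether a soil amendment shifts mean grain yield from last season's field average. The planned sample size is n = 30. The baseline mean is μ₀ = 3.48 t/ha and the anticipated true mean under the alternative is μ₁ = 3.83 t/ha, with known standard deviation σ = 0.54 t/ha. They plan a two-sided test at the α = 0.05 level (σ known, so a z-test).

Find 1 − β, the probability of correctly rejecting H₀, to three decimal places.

Standardized effect: d = |μ₁ − μ₀| / σ = |3.83 − 3.48| / 0.54 = 0.6481
Noncentrality parameter: δ = d·√n = 0.6481 × √30 = 3.5501
Two-sided α = 0.05 → critical value z_{0.025} = 1.960.
Power = Φ(δ − 1.960) + Φ(−δ − 1.960) = Φ(1.590) + Φ(-5.510) = 0.9441 + 0.0000 = 0.9441.

Power ≈ 0.944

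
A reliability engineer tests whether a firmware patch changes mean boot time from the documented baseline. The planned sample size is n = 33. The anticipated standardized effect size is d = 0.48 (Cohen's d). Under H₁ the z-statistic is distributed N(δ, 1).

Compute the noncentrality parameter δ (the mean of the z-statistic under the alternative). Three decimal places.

δ = d·√n = 0.48 × √33 = 2.7574

δ ≈ 2.757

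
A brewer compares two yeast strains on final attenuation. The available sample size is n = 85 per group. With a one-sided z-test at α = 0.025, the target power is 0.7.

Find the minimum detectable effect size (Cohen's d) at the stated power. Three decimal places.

d ≈ 0.381

Required noncentrality: δ = z_{0.025} + z_{0.30} = 1.960 + 0.524 = 2.484.
δ = d·√(n/2) ⇒ d = δ/√(n/2) = 2.484/√(85/2) = 0.3811.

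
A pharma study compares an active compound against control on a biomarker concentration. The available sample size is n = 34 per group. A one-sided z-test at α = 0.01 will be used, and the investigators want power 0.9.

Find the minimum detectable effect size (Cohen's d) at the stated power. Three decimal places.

Need Φ(δ − 2.326) = 0.9, so δ = 2.326 + 1.282 = 3.608.
δ = d·√(n/2) ⇒ d = δ/√(n/2) = 3.608/√(34/2) = 0.8750.

d ≈ 0.875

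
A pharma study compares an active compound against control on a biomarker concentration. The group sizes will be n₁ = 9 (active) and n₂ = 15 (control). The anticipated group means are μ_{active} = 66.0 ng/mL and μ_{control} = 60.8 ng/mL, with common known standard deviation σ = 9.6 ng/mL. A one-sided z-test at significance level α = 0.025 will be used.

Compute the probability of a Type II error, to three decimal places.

Standardized effect: d = |μ_{active} − μ_{control}| / σ = |66.0 − 60.8| / 9.6 = 0.5417
Noncentrality parameter: δ = d / √(1/n₁ + 1/n₂) = 0.5417 / √(1/9 + 1/15) = 1.2847
One-sided α = 0.025 → critical value z_{0.025} = 1.960.
Power = P(Z > 1.960 − δ) = Φ(-0.675) = 0.2497.
Type II error: β = 1 − power = 1 − 0.2497 = 0.7503.

β ≈ 0.750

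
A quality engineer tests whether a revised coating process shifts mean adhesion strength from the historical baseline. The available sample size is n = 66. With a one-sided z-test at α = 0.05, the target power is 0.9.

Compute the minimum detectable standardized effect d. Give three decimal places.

Required noncentrality: δ = z_{0.05} + z_{0.10} = 1.645 + 1.282 = 2.926.
δ = d·√n ⇒ d = δ/√n = 2.926/√66 = 0.3602.

d ≈ 0.360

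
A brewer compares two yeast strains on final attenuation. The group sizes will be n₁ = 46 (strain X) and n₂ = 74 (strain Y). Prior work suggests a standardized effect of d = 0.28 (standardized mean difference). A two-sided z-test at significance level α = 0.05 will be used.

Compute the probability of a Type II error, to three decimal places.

Noncentrality parameter: δ = d / √(1/n₁ + 1/n₂) = 0.28 / √(1/46 + 1/74) = 1.4913
Two-sided α = 0.05 → critical value z_{0.025} = 1.960.
Power = Φ(δ − 1.960) + Φ(−δ − 1.960) = Φ(-0.469) + Φ(-3.451) = 0.3197 + 0.0003 = 0.3199.
Type II error: β = 1 − power = 1 − 0.3199 = 0.6801.

β ≈ 0.680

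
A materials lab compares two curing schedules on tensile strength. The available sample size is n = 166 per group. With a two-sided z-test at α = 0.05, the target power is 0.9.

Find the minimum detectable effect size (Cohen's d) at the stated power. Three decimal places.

Required noncentrality: δ = z_{0.025} + z_{0.10} = 1.960 + 1.282 = 3.242.
(The second rejection-region term Φ(−δ − z_{α/2}) is negligible and dropped.)
δ = d·√(n/2) ⇒ d = δ/√(n/2) = 3.242/√(166/2) = 0.3558.

d ≈ 0.356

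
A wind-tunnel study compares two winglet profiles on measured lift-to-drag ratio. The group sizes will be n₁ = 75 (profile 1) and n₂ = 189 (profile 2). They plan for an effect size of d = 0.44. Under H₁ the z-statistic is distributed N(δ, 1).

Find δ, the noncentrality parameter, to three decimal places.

δ = d / √(1/n₁ + 1/n₂) = 0.44 / √(1/75 + 1/189) = 3.2241

δ ≈ 3.224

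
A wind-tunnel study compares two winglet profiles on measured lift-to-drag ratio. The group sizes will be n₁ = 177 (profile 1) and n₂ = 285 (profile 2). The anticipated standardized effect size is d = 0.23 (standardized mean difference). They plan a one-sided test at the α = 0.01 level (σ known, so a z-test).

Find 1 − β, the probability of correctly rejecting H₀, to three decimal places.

Noncentrality parameter: δ = d / √(1/n₁ + 1/n₂) = 0.23 / √(1/177 + 1/285) = 2.4033
Critical value for a one-sided test at α = 0.01: z_α = 2.326.
Power = P(Z > 2.326 − δ) = Φ(0.077) = 0.5307.

Power ≈ 0.531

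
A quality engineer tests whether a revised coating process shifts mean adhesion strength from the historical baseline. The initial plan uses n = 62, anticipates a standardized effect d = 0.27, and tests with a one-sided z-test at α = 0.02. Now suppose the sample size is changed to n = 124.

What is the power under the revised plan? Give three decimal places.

Power ≈ 0.830

With n = 124: δ = d·√n = 0.27 × √124 = 3.0066. Critical value z_{0.02} = 2.054.
Revised power = P(Z > 2.054 − δ) = Φ(0.953) = 0.8297.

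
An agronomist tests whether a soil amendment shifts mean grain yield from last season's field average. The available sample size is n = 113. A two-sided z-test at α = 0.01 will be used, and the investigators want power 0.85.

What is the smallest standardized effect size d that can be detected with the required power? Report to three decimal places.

d ≈ 0.340

Required noncentrality: δ = z_{0.005} + z_{0.15} = 2.576 + 1.036 = 3.612.
(The second rejection-region term Φ(−δ − z_{α/2}) is negligible and dropped.)
δ = d·√n ⇒ d = δ/√n = 3.612/√113 = 0.3398.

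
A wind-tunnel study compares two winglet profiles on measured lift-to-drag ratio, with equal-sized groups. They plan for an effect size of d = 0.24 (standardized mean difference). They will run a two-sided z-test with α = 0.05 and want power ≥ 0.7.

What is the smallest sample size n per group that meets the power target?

For power 0.7 need Φ(δ − z_{0.025}) = 0.7, so δ = z_{0.025} + z_{0.30} = 1.960 + 0.524 = 2.484.
(For δ > 0 the lower-tail rejection region contributes negligibly to power, so the one-term inversion is standard.)
δ = d·√(n/2) ⇒ n = 2(δ/d)² = 2 × (2.484 / 0.24)² = 214.31.
Rounding up, n = 215 per group.

n = 215 per group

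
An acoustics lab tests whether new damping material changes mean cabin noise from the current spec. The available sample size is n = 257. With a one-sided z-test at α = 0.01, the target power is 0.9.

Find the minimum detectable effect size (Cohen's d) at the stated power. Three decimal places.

Need Φ(δ − 2.326) = 0.9, so δ = 2.326 + 1.282 = 3.608.
δ = d·√n ⇒ d = δ/√n = 3.608/√257 = 0.2251.

d ≈ 0.225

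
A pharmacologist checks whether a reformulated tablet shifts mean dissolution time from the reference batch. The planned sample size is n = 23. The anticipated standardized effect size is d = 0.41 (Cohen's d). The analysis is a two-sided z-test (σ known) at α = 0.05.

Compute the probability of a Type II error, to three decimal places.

β ≈ 0.497

Noncentrality parameter: δ = d·√n = 0.41 × √23 = 1.9663
Two-sided α = 0.05 → critical value z_{0.025} = 1.960.
Power = Φ(δ − 1.960) + Φ(−δ − 1.960) = Φ(0.006) + Φ(-3.926) = 0.5025 + 0.0000 = 0.5026.
Type II error: β = 1 − power = 1 − 0.5026 = 0.4974.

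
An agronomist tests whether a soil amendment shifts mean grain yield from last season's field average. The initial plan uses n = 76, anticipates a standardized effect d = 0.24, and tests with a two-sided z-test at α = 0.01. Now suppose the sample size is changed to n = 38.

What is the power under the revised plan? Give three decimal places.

Power ≈ 0.136

With n = 38: δ = d·√n = 0.24 × √38 = 1.4795. Critical value z_{0.005} = 2.576.
Revised power = Φ(δ − 2.576) + Φ(−δ − 2.576) = Φ(-1.096) + Φ(-4.055) = 0.1365 + 0.0000 = 0.1365.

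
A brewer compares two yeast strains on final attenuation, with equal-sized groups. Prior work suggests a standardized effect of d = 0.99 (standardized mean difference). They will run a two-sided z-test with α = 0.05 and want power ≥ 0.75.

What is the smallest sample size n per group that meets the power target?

n = 15 per group

Set Φ(δ − 1.960) = 0.75; then δ − 1.960 = Φ⁻¹(0.75) = 0.674, giving δ = 2.634.
(Ignoring the negligible lower-tail rejection probability gives the usual closed-form inversion.)
δ = d·√(n/2) ⇒ n = 2(δ/d)² = 2 × (2.634 / 0.99)² = 14.16.
Round up to the next whole unit.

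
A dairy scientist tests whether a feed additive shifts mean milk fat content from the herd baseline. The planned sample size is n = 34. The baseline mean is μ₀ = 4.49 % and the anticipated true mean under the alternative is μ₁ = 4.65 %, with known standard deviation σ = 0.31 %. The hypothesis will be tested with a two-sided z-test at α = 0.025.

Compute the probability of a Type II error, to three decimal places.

β ≈ 0.221

Standardized effect: d = |μ₁ − μ₀| / σ = |4.65 − 4.49| / 0.31 = 0.5161
Noncentrality parameter: δ = d·√n = 0.5161 × √34 = 3.0095
Critical value for a two-sided test at α = 0.025: z_{α/2} = 2.241.
Power = Φ(δ − 2.241) + Φ(−δ − 2.241) = Φ(0.768) + Φ(-5.251) = 0.7788 + 0.0000 = 0.7788.
Type II error: β = 1 − power = 1 − 0.7788 = 0.2212.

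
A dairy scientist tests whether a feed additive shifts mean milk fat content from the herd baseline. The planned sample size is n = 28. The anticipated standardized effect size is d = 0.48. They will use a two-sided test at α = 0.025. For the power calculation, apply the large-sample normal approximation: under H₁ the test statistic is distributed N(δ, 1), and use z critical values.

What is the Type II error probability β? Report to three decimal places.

β ≈ 0.383

Noncentrality parameter: δ = d·√n = 0.48 × √28 = 2.5399
Two-sided α = 0.025 → critical value z_{0.0125} = 2.241.
Power = Φ(δ − 2.241) + Φ(−δ − 2.241) = Φ(0.299) + Φ(-4.781) = 0.6173 + 0.0000 = 0.6173.
Type II error: β = 1 − power = 1 − 0.6173 = 0.3827.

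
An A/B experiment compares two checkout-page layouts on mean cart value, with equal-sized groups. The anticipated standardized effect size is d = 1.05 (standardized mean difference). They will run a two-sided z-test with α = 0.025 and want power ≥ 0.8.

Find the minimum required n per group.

Set Φ(δ − 2.241) = 0.8; then δ − 2.241 = Φ⁻¹(0.8) = 0.842, giving δ = 3.083.
(The Φ(−δ − z_{α/2}) term is vanishingly small for δ > 0 and is dropped in the standard sample-size formula.)
δ = d·√(n/2) ⇒ n = 2(δ/d)² = 2 × (3.083 / 1.05)² = 17.24.
Round up to the next whole unit.

n = 18 per group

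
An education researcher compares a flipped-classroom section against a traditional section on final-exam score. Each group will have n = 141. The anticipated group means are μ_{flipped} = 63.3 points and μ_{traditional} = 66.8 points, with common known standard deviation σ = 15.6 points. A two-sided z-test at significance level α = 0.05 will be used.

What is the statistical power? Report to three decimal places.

Standardized effect: d = |μ_{flipped} − μ_{traditional}| / σ = |63.3 − 66.8| / 15.6 = 0.2244
Noncentrality parameter: δ = d·√(n/2) = 0.2244 × √(141/2) = 1.8838
Critical value for a two-sided test at α = 0.05: z_{α/2} = 1.960.
Power = Φ(δ − 1.960) + Φ(−δ − 1.960) = Φ(-0.076) + Φ(-3.844) = 0.4696 + 0.0001 = 0.4697.

Power ≈ 0.470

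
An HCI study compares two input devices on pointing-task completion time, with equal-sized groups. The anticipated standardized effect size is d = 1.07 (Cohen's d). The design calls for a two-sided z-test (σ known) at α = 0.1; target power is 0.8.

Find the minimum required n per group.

n = 11 per group

For power 0.8 need Φ(δ − z_{0.05}) = 0.8, so δ = z_{0.05} + z_{0.20} = 1.645 + 0.842 = 2.486.
(For δ > 0 the lower-tail rejection region contributes negligibly to power, so the one-term inversion is standard.)
δ = d·√(n/2) ⇒ n = 2(δ/d)² = 2 × (2.486 / 1.07)² = 10.80.
Rounding up, n = 11 per group.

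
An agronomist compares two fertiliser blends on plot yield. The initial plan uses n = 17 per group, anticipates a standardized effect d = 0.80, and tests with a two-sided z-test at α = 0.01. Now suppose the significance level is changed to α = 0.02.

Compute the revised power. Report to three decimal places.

δ = d·√(n/2) = 0.80 × √(17/2) = 2.3324 (unchanged). New critical value: z_{0.01} = 2.326.
Revised power = Φ(δ − 2.326) + Φ(−δ − 2.326) = Φ(0.006) + Φ(-4.659) = 0.5024 + 0.0000 = 0.5024.

Power ≈ 0.502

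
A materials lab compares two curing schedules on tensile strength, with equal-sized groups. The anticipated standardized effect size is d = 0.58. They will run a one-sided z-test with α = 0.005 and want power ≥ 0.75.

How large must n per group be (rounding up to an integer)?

Set Φ(δ − 2.576) = 0.75; then δ − 2.576 = Φ⁻¹(0.75) = 0.674, giving δ = 3.250.
δ = d·√(n/2) ⇒ n = 2(δ/d)² = 2 × (3.250 / 0.58)² = 62.81.
Round up to the next whole unit.

n = 63 per group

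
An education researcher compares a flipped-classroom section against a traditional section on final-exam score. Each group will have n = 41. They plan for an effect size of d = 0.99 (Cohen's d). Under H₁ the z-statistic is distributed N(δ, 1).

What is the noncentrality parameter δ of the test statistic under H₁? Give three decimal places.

δ ≈ 4.482

δ = d·√(n/2) = 0.99 × √(41/2) = 4.4824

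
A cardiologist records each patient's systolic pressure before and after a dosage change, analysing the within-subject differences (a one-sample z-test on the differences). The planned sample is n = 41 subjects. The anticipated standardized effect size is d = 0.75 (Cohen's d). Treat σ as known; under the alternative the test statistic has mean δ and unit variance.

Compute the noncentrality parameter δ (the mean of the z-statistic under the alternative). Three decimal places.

The noncentrality parameter scales effect size by the design's sample-size factor: δ = d·√n = 0.75 × √41 = 4.8023

δ ≈ 4.802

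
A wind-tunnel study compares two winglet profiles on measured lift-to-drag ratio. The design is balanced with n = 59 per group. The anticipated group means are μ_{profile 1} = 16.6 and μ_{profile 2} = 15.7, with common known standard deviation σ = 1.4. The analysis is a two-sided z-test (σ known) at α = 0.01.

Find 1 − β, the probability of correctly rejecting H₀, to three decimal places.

Power ≈ 0.820

Standardized effect: d = |μ_{profile 1} − μ_{profile 2}| / σ = |16.6 − 15.7| / 1.4 = 0.6429
Noncentrality parameter: λ = d·√(n/2) = 0.6429 × √(59/2) = 3.4916
Two-sided α = 0.01 → critical value z_{0.005} = 2.576.
Power = Φ(λ − 2.576) + Φ(−λ − 2.576) = Φ(0.916) + Φ(-6.067) = 0.8201 + 0.0000 = 0.8201.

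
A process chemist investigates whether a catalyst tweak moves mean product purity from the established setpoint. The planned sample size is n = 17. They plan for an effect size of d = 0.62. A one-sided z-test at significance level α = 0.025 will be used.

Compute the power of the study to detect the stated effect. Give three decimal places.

Noncentrality parameter: δ = d·√n = 0.62 × √17 = 2.5563
Critical value for a one-sided test at α = 0.025: z_α = 1.960.
Power = Φ(δ − 1.960) = Φ(0.596) = 0.7245.

Power ≈ 0.725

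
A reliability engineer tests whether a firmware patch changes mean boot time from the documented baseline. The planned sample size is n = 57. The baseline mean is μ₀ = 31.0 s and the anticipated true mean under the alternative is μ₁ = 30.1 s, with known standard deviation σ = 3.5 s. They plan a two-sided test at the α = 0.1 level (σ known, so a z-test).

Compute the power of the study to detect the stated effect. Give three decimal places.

Standardized effect: d = |μ₁ − μ₀| / σ = |30.1 − 31.0| / 3.5 = 0.2571
Noncentrality parameter: δ = d·√n = 0.2571 × √57 = 1.9414
Critical value for a two-sided test at α = 0.1: z_{α/2} = 1.645.
Power = Φ(δ − 1.645) + Φ(−δ − 1.645) = Φ(0.297) + Φ(-3.586) = 0.6166 + 0.0002 = 0.6168.

Power ≈ 0.617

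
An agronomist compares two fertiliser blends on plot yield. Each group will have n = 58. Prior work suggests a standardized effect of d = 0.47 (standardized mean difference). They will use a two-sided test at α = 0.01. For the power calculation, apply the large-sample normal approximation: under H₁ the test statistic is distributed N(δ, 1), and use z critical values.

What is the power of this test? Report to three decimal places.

Noncentrality parameter: δ = d·√(n/2) = 0.47 × √(58/2) = 2.5310
Two-sided α = 0.01 → critical value z_{0.005} = 2.576.
Power = Φ(δ − 2.576) + Φ(−δ − 2.576) = Φ(-0.045) + Φ(-5.107) = 0.4821 + 0.0000 = 0.4821.

Power ≈ 0.482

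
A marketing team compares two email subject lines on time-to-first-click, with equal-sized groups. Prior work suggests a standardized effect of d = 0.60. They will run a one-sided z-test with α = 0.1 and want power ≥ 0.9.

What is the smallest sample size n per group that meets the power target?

n = 37 per group

Set Φ(δ − 1.282) = 0.9; then δ − 1.282 = Φ⁻¹(0.9) = 1.282, giving δ = 2.563.
δ = d·√(n/2) ⇒ n = 2(δ/d)² = 2 × (2.563 / 0.60)² = 36.50.
Rounding up, n = 37 per group.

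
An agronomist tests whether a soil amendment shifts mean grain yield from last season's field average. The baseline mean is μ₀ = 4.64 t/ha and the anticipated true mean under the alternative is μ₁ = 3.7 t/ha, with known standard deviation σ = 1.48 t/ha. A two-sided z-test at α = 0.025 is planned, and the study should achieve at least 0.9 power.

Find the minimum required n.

n = 31

Standardized effect: d = |μ₁ − μ₀| / σ = |3.7 − 4.64| / 1.48 = 0.6351
For power 0.9 need Φ(δ − z_{0.0125}) = 0.9, so δ = z_{0.0125} + z_{0.10} = 2.241 + 1.282 = 3.523.
(Ignoring the negligible lower-tail rejection probability gives the usual closed-form inversion.)
δ = d·√n ⇒ n = (δ/d)² = (3.523 / 0.6351)² = 30.77.
Round up to the next whole unit.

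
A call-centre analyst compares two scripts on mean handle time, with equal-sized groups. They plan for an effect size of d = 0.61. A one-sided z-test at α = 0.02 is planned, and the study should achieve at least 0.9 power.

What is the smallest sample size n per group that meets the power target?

For power 0.9 need Φ(δ − z_{0.02}) = 0.9, so δ = z_{0.02} + z_{0.10} = 2.054 + 1.282 = 3.335.
δ = d·√(n/2) ⇒ n = 2(δ/d)² = 2 × (3.335 / 0.61)² = 59.79.
Rounding up, n = 60 per group.

n = 60 per group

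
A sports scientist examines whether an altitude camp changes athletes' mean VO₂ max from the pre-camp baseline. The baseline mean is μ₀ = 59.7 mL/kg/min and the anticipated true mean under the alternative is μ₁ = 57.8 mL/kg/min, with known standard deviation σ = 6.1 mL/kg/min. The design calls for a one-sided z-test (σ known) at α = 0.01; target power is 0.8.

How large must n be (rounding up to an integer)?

Standardized effect: d = |μ₁ − μ₀| / σ = |57.8 − 59.7| / 6.1 = 0.3115
For power 0.8 need Φ(δ − z_{0.01}) = 0.8, so δ = z_{0.01} + z_{0.20} = 2.326 + 0.842 = 3.168.
δ = d·√n ⇒ n = (δ/d)² = (3.168 / 0.3115)² = 103.45.
Round up to the next whole unit.

n = 104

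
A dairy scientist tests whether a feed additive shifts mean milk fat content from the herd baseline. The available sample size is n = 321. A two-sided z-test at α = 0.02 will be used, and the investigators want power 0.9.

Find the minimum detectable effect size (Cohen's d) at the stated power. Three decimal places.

d ≈ 0.201

Required noncentrality: δ = z_{0.01} + z_{0.10} = 2.326 + 1.282 = 3.608.
(Lower-tail contribution to power is negligible for δ > 0.)
δ = d·√n ⇒ d = δ/√n = 3.608/√321 = 0.2014.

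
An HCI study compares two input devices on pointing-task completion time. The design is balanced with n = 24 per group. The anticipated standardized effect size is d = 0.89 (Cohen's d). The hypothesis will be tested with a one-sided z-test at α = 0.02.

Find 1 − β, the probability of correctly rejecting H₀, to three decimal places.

Noncentrality parameter: δ = d·√(n/2) = 0.89 × √(24/2) = 3.0831
One-sided α = 0.02 → critical value z_{0.02} = 2.054.
Power = P(Z > 2.054 − δ) = Φ(1.029) = 0.8483.

Power ≈ 0.848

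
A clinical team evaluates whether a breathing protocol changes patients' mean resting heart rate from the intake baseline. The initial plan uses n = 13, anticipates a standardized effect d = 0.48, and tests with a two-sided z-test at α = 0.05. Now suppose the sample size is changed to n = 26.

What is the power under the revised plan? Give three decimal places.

Power ≈ 0.687

With n = 26: δ = d·√n = 0.48 × √26 = 2.4475. Critical value z_{0.025} = 1.960.
Revised power = Φ(δ − 1.960) + Φ(−δ − 1.960) = Φ(0.488) + Φ(-4.407) = 0.6871 + 0.0000 = 0.6871.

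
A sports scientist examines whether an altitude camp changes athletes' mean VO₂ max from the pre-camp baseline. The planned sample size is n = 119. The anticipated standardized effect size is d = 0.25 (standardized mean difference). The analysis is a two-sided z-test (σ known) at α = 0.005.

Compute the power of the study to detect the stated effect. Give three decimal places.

Power ≈ 0.468

Noncentrality parameter: δ = d·√n = 0.25 × √119 = 2.7272
Two-sided α = 0.005 → critical value z_{0.0025} = 2.807.
Power = Φ(δ − 2.807) + Φ(−δ − 2.807) = Φ(-0.080) + Φ(-5.534) = 0.4682 + 0.0000 = 0.4682.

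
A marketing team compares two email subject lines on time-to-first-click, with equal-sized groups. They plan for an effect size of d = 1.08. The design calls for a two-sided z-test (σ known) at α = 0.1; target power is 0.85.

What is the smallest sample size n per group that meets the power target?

For power 0.85 need Φ(δ − z_{0.05}) = 0.85, so δ = z_{0.05} + z_{0.15} = 1.645 + 1.036 = 2.681.
(Ignoring the negligible lower-tail rejection probability gives the usual closed-form inversion.)
δ = d·√(n/2) ⇒ n = 2(δ/d)² = 2 × (2.681 / 1.08)² = 12.33.
Rounding up, n = 13 per group.

n = 13 per group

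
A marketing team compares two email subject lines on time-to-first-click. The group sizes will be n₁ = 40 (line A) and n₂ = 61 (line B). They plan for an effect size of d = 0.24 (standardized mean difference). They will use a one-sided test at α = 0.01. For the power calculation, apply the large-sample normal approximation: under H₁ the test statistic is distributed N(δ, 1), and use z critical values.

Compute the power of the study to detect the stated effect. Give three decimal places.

Noncentrality parameter: δ = d / √(1/n₁ + 1/n₂) = 0.24 / √(1/40 + 1/61) = 1.1796
One-sided α = 0.01 → critical value z_{0.01} = 2.326.
Power = P(Z > 2.326 − δ) = Φ(-1.147) = 0.1257.

Power ≈ 0.126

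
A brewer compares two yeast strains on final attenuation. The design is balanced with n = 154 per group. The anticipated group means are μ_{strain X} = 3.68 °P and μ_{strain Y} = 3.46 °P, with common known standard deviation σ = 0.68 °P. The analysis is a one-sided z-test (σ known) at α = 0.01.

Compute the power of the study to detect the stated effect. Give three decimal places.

Standardized effect: d = |μ_{strain X} − μ_{strain Y}| / σ = |3.68 − 3.46| / 0.68 = 0.3235
Noncentrality parameter: δ = d·√(n/2) = 0.3235 × √(154/2) = 2.8390
Critical value for a one-sided test at α = 0.01: z_α = 2.326.
Power = P(Z > 2.326 − δ) = Φ(0.513) = 0.6959.

Power ≈ 0.696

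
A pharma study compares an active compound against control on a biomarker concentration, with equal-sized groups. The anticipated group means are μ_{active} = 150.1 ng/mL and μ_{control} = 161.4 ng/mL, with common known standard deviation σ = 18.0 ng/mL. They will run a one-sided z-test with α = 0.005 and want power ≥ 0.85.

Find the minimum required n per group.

Standardized effect: d = |μ_{active} − μ_{control}| / σ = |150.1 − 161.4| / 18.0 = 0.6278
Set Φ(δ − 2.576) = 0.85; then δ − 2.576 = Φ⁻¹(0.85) = 1.036, giving δ = 3.612.
δ = d·√(n/2) ⇒ n = 2(δ/d)² = 2 × (3.612 / 0.6278)² = 66.22.
Rounding up, n = 67 per group.

n = 67 per group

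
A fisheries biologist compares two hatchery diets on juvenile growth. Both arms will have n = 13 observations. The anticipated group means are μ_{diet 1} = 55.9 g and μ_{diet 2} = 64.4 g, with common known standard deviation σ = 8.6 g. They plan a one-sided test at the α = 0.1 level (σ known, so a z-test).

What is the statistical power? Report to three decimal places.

Standardized effect: d = |μ_{diet 1} − μ_{diet 2}| / σ = |55.9 − 64.4| / 8.6 = 0.9884
Noncentrality parameter: δ = d·√(n/2) = 0.9884 × √(13/2) = 2.5199
One-sided α = 0.1 → critical value z_{0.1} = 1.282.
Power = Φ(δ − 1.282) = Φ(1.238) = 0.8922.

Power ≈ 0.892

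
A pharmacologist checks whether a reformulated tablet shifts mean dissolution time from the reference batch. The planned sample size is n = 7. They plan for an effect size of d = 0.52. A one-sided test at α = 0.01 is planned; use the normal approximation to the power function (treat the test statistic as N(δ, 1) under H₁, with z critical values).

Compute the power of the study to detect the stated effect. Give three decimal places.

Power ≈ 0.171

Noncentrality parameter: δ = d·√n = 0.52 × √7 = 1.3758
Critical value for a one-sided test at α = 0.01: z_α = 2.326.
Power = P(Z > 2.326 − δ) = Φ(-0.951) = 0.1709.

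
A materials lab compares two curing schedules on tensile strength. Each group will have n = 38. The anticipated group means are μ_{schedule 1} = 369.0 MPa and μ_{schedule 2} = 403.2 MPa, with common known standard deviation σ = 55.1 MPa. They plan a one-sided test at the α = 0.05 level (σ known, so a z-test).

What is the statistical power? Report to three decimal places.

Power ≈ 0.856

Standardized effect: d = |μ_{schedule 1} − μ_{schedule 2}| / σ = |369.0 − 403.2| / 55.1 = 0.6207
Noncentrality parameter: δ = d·√(n/2) = 0.6207 × √(38/2) = 2.7055
Critical value for a one-sided test at α = 0.05: z_α = 1.645.
Power = Φ(δ − 1.645) = Φ(1.061) = 0.8556.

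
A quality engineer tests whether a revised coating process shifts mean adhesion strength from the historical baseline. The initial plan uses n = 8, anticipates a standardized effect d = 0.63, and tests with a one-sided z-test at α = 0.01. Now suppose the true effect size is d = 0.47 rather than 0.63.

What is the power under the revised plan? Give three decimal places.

With d = 0.47: δ = d·√n = 0.47 × √8 = 1.3294. Critical value z_{0.01} = 2.326.
Revised power = Φ(δ − 2.326) = Φ(-0.997) = 0.1594.

Power ≈ 0.159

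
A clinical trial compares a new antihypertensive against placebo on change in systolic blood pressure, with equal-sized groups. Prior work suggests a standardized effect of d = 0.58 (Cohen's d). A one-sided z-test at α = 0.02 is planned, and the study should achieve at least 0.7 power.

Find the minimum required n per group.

n = 40 per group

Set Φ(δ − 2.054) = 0.7; then δ − 2.054 = Φ⁻¹(0.7) = 0.524, giving δ = 2.578.
δ = d·√(n/2) ⇒ n = 2(δ/d)² = 2 × (2.578 / 0.58)² = 39.52.
Round up to the next whole unit.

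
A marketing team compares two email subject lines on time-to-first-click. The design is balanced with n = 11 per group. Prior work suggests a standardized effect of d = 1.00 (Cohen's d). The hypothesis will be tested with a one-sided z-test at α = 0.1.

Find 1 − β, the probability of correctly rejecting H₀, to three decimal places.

Noncentrality parameter: δ = d·√(n/2) = 1.00 × √(11/2) = 2.3452
Critical value for a one-sided test at α = 0.1: z_α = 1.282.
Power = Φ(δ − 1.282) = Φ(1.064) = 0.8563.

Power ≈ 0.856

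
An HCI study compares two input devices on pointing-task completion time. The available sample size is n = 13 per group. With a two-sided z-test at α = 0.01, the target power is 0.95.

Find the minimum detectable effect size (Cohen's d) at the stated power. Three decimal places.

Required noncentrality: δ = z_{0.005} + z_{0.05} = 2.576 + 1.645 = 4.221.
(Lower-tail contribution to power is negligible for δ > 0.)
δ = d·√(n/2) ⇒ d = δ/√(n/2) = 4.221/√(13/2) = 1.6555.

d ≈ 1.655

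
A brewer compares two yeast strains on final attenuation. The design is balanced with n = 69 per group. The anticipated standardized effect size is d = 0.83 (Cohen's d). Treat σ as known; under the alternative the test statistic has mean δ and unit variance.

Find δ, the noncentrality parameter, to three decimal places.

The noncentrality parameter scales effect size by the design's sample-size factor: δ = d·√(n/2) = 0.83 × √(69/2) = 4.8751

δ ≈ 4.875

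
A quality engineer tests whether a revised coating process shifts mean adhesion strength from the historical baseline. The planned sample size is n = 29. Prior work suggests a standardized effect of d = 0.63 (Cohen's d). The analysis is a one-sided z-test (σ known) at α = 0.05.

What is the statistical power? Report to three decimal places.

Noncentrality parameter: δ = d·√n = 0.63 × √29 = 3.3927
One-sided α = 0.05 → critical value z_{0.05} = 1.645.
Power = Φ(δ − 1.645) = Φ(1.748) = 0.9598.

Power ≈ 0.960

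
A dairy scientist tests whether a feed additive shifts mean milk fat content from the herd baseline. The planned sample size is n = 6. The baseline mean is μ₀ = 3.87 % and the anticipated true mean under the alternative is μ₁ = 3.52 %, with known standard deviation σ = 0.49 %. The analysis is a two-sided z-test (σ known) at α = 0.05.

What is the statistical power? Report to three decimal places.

Power ≈ 0.417

Standardized effect: d = |μ₁ − μ₀| / σ = |3.52 − 3.87| / 0.49 = 0.7143
Noncentrality parameter: δ = d·√n = 0.7143 × √6 = 1.7496
Two-sided α = 0.05 → critical value z_{0.025} = 1.960.
Power = Φ(δ − 1.960) + Φ(−δ − 1.960) = Φ(-0.210) + Φ(-3.710) = 0.4167 + 0.0001 = 0.4168.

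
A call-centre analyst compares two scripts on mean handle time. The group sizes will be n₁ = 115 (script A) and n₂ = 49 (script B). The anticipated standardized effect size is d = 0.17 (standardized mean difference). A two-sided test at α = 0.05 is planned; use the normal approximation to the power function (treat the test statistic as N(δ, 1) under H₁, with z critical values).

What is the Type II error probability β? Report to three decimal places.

Noncentrality parameter: δ = d / √(1/n₁ + 1/n₂) = 0.17 / √(1/115 + 1/49) = 0.9965
Two-sided α = 0.05 → critical value z_{0.025} = 1.960.
Power = Φ(δ − 1.960) + Φ(−δ − 1.960) = Φ(-0.963) + Φ(-2.956) = 0.1677 + 0.0016 = 0.1692.
Type II error: β = 1 − power = 1 − 0.1692 = 0.8308.

β ≈ 0.831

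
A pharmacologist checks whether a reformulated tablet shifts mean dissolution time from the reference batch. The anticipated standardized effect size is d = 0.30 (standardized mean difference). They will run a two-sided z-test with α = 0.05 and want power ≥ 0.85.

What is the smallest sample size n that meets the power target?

For power 0.85 need Φ(δ − z_{0.025}) = 0.85, so δ = z_{0.025} + z_{0.15} = 1.960 + 1.036 = 2.996.
(For δ > 0 the lower-tail rejection region contributes negligibly to power, so the one-term inversion is standard.)
δ = d·√n ⇒ n = (δ/d)² = (2.996 / 0.30)² = 99.76.
Round up to the next whole unit.

n = 100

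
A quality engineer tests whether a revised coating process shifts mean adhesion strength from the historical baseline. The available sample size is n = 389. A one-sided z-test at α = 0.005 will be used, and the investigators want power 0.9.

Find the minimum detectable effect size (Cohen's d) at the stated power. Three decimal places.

d ≈ 0.196

Need Φ(δ − 2.576) = 0.9, so δ = 2.576 + 1.282 = 3.857.
δ = d·√n ⇒ d = δ/√n = 3.857/√389 = 0.1956.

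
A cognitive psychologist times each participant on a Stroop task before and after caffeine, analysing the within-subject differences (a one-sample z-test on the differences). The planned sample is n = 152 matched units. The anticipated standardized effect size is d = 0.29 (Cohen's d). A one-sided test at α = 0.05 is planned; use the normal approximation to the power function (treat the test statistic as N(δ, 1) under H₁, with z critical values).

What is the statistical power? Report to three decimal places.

Power ≈ 0.973

Noncentrality parameter: λ = d·√n = 0.29 × √152 = 3.5754
Critical value for a one-sided test at α = 0.05: z_α = 1.645.
Power = P(Z > 1.645 − λ) = Φ(1.931) = 0.9732.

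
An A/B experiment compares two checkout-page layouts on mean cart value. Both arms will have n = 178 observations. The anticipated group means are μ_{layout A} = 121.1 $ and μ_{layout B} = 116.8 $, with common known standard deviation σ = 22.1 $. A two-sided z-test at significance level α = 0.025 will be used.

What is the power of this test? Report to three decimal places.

Power ≈ 0.342

Standardized effect: d = |μ_{layout A} − μ_{layout B}| / σ = |121.1 − 116.8| / 22.1 = 0.1946
Noncentrality parameter: δ = d·√(n/2) = 0.1946 × √(178/2) = 1.8356
Two-sided α = 0.025 → critical value z_{0.0125} = 2.241.
Power = Φ(δ − 2.241) + Φ(−δ − 2.241) = Φ(-0.406) + Φ(-4.077) = 0.3424 + 0.0000 = 0.3425.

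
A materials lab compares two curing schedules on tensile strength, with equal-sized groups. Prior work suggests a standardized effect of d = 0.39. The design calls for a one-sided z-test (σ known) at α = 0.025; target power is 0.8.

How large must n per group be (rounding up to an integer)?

n = 104 per group

For power 0.8 need Φ(δ − z_{0.025}) = 0.8, so δ = z_{0.025} + z_{0.20} = 1.960 + 0.842 = 2.802.
δ = d·√(n/2) ⇒ n = 2(δ/d)² = 2 × (2.802 / 0.39)² = 103.21.
Round up to the next whole unit.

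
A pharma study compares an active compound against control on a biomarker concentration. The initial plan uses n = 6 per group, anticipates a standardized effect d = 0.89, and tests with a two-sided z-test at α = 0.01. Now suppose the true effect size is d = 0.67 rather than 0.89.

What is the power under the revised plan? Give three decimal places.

Power ≈ 0.079

With d = 0.67: δ = d·√(n/2) = 0.67 × √(6/2) = 1.1605. Critical value z_{0.005} = 2.576.
Revised power = Φ(δ − 2.576) + Φ(−δ − 2.576) = Φ(-1.415) + Φ(-3.736) = 0.0785 + 0.0001 = 0.0786.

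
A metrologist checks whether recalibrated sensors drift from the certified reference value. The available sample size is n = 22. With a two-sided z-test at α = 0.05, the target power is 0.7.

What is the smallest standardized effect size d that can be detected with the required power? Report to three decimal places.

Need Φ(δ − 1.960) = 0.7, so δ = 1.960 + 0.524 = 2.484.
(Lower-tail contribution to power is negligible for δ > 0.)
δ = d·√n ⇒ d = δ/√n = 2.484/√22 = 0.5297.

d ≈ 0.530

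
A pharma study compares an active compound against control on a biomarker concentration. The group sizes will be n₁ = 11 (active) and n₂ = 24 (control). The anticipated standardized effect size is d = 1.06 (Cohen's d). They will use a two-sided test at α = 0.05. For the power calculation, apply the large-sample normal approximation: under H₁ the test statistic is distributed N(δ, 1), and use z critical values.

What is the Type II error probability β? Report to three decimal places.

Noncentrality parameter: δ = d / √(1/n₁ + 1/n₂) = 1.06 / √(1/11 + 1/24) = 2.9112
Two-sided α = 0.05 → critical value z_{0.025} = 1.960.
Power = Φ(δ − 1.960) + Φ(−δ − 1.960) = Φ(0.951) + Φ(-4.871) = 0.8293 + 0.0000 = 0.8293.
Type II error: β = 1 − power = 1 − 0.8293 = 0.1707.

β ≈ 0.171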